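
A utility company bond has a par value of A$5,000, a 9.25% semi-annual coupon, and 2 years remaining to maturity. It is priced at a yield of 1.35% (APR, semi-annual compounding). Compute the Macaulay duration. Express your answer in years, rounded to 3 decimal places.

1.881 years

Periodic yield y = 0.00675. Discount each cash flow and weight by its period:
  t   CF        PV=CF/(1+0.00675)^t    t·PV
  1       231.25       229.6995       229.6995
  2       231.25       228.1595       456.3189
  3       231.25       226.6297       679.8891
  4     5,231.25     5,092.3579    20,369.4317
  Σ                  5,776.8466    21,735.3393
Price P = Σ PV = 5,776.8466.
Macaulay duration = Σ(t·PV) / P = 21,735.3393 / 5,776.8466 = 3.76249 half-year periods.
In years: 3.76249 / 2 = 1.88125 years.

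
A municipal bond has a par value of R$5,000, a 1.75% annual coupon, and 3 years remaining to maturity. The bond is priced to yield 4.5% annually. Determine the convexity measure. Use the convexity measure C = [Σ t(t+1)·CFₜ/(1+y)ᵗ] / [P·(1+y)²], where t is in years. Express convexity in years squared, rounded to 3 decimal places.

10.728

With y = 0.045:
  t   CF        PV=CF/(1+0.045)^t    t·PV        t(t+1)·PV
  1        87.50        83.7321        83.7321         167.4641
  2        87.50        80.1264       160.2527         480.7582
  3     5,087.50     4,458.1590    13,374.4769      53,497.9077
  Σ                  4,622.0174    13,618.4617      54,146.1300
P = 4,622.0174.
Convexity = Σ t(t+1)·PV / [P·(1+y)²] = 54,146.1300 / (4,622.0174 × 1.092025) = 10.72762.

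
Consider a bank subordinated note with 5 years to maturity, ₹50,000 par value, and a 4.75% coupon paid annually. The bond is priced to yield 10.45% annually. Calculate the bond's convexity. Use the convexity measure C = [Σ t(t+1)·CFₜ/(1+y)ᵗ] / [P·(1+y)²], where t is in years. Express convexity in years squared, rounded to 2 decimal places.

21.37

With y = 0.1045:
  t   CF        PV=CF/(1+0.1045)^t    t·PV        t(t+1)·PV
  1     2,375.00     2,150.2943     2,150.2943       4,300.5885
  2     2,375.00     1,946.8486     3,893.6971      11,681.0914
  3     2,375.00     1,762.6515     5,287.9545      21,151.8179
  4     2,375.00     1,595.8818     6,383.5274      31,917.6368
  5    52,375.00    31,863.6435   159,318.2177     955,909.3062
  Σ                 39,319.3197   177,033.6909   1,024,960.4409
P = 39,319.3197.
Convexity = Σ t(t+1)·PV / [P·(1+y)²] = 1,024,960.4409 / (39,319.3197 × 1.219920) = 21.36829.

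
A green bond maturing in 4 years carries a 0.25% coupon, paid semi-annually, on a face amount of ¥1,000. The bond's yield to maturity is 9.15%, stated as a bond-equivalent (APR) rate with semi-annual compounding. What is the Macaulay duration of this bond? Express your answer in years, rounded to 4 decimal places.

3.9783 years

Periodic yield y = 0.04575. Discount each cash flow and weight by its period:
  t   CF        PV=CF/(1+0.04575)^t    t·PV
  1         1.25         1.1953         1.1953
  2         1.25         1.1430         2.2860
  3         1.25         1.0930         3.2790
  4         1.25         1.0452         4.1808
  5         1.25         0.9995         4.9974
  6         1.25         0.9557         5.7345
  7         1.25         0.9139         6.3975
  8     1,001.25       700.0347     5,600.2773
  Σ                    707.3804     5,628.3479
Price P = Σ PV = 707.3804.
Macaulay duration = Σ(t·PV) / P = 5,628.3479 / 707.3804 = 7.95661 half-year periods.
In years: 7.95661 / 2 = 3.97830 years.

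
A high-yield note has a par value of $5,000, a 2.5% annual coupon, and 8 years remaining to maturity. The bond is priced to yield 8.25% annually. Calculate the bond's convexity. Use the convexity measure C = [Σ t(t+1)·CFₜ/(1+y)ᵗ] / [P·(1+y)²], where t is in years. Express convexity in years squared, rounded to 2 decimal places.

53.13

With y = 0.0825:
  t   CF        PV=CF/(1+0.0825)^t    t·PV        t(t+1)·PV
  1       125.00       115.4734       115.4734         230.9469
  2       125.00       106.6729       213.3458         640.0375
  3       125.00        98.5431       295.6294       1,182.5174
  4       125.00        91.0329       364.1316       1,820.6581
  5       125.00        84.0951       420.4753       2,522.8518
  6       125.00        77.6860       466.1158       3,262.8107
  7       125.00        71.7653       502.3573       4,018.8584
  8     5,125.00     2,718.1325    21,745.0603     195,705.5428
  Σ                  3,363.4013    24,122.5890     209,384.2236
P = 3,363.4013.
Convexity = Σ t(t+1)·PV / [P·(1+y)²] = 209,384.2236 / (3,363.4013 × 1.171806) = 53.12629.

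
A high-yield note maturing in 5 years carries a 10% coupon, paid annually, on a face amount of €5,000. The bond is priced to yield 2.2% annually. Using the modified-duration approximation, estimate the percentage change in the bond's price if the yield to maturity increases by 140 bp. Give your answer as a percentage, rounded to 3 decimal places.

-5.889%

Periodic yield y = 0.022. Modified duration first:
  t   CF        PV=CF/(1+0.022)^t    t·PV
  1       500.00       489.2368       489.2368
  2       500.00       478.7053       957.4105
  3       500.00       468.4005     1,405.2014
  4       500.00       458.3175     1,833.2699
  5     5,500.00     4,932.9670    24,664.8350
  Σ                  6,827.6270    29,349.9537
P = 6,827.6270; D_Mac = 4.29870 yrs; D_mod = 4.29870/(1+0.022) = 4.20617 yrs.
ΔP/P ≈ -D_mod · Δy = -4.20617 × (+0.014) = -0.058886 = -5.8886%.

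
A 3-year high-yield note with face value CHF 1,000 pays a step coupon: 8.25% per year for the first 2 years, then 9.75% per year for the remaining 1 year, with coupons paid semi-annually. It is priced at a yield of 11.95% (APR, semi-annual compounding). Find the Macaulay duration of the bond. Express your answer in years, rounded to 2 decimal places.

2.70 years

Periodic yield y = 0.05975. Discount each cash flow and weight by its period:
  t   CF        PV=CF/(1+0.05975)^t    t·PV
  1        41.25        38.9243        38.9243
  2        41.25        36.7297        73.4594
  3        41.25        34.6588       103.9764
  4        41.25        32.7047       130.8188
  5        48.75        36.4718       182.3591
  6     1,048.75       740.3744     4,442.2467
  Σ                    919.8637     4,971.7847
Price P = Σ PV = 919.8637.
Macaulay duration = Σ(t·PV) / P = 4,971.7847 / 919.8637 = 5.40491 half-year periods.
In years: 5.40491 / 2 = 2.70246 years.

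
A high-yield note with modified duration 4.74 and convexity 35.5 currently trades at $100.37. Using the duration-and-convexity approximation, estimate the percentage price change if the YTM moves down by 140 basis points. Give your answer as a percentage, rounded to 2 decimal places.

Duration effect: -D_mod·Δy = -4.74 × (-0.014) = +0.066360
Convexity effect: ½·C·(Δy)² = 0.5 × 35.5 × (-0.014)² = +0.0034790
ΔP/P ≈ +0.066360 + 0.0034790 = +0.069839
= +6.9839%.

+6.98%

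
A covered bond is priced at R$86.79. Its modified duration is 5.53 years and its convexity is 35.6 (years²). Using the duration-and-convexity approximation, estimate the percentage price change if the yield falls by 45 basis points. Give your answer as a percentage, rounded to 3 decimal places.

+2.525%

Duration effect: -D_mod·Δy = -5.53 × (-0.0045) = +0.024885
Convexity effect: ½·C·(Δy)² = 0.5 × 35.6 × (-0.0045)² = +0.00036045
ΔP/P ≈ +0.024885 + 0.00036045 = +0.02524545
= +2.524545%.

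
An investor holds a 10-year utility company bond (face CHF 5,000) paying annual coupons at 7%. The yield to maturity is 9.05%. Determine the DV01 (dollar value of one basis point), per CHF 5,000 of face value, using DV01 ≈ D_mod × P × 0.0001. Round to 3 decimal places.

CHF 2.913

Periodic yield y = 0.0905.
  t   CF        PV=CF/(1+0.0905)^t    t·PV
  1       350.00       320.9537       320.9537
  2       350.00       294.3179       588.6358
  3       350.00       269.8926       809.6779
  4       350.00       247.4944       989.9776
  5       350.00       226.9550     1,134.7748
  6       350.00       208.1201     1,248.7206
  7       350.00       190.8483     1,335.9383
  8       350.00       175.0099     1,400.0794
  9       350.00       160.4859     1,444.3735
  10    5,350.00     2,249.5574    22,495.5742
  Σ                  4,343.6353    31,768.7059
P = 4,343.6353; D_Mac = 7.31385 yrs; D_mod = 6.70688 yrs.
DV01 ≈ 6.70688 × 4,343.6353 × 0.0001 = 2.913224.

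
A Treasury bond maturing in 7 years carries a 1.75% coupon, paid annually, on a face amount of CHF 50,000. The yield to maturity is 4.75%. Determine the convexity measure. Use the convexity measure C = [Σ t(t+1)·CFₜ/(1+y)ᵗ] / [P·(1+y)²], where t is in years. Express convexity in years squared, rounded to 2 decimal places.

With y = 0.0475:
  t   CF        PV=CF/(1+0.0475)^t    t·PV        t(t+1)·PV
  1       875.00       835.3222       835.3222       1,670.6444
  2       875.00       797.4436     1,594.8872       4,784.6617
  3       875.00       761.2827     2,283.8481       9,135.3923
  4       875.00       726.7615     2,907.0461      14,535.2305
  5       875.00       693.8058     3,469.0288      20,814.1725
  6       875.00       662.3444     3,974.0663      27,818.4644
  7    50,875.00    36,764.2915   257,350.0404   2,058,800.3233
  Σ                 41,241.2517   272,414.2391   2,137,558.8892
P = 41,241.2517.
Convexity = Σ t(t+1)·PV / [P·(1+y)²] = 2,137,558.8892 / (41,241.2517 × 1.097256) = 47.23655.

47.24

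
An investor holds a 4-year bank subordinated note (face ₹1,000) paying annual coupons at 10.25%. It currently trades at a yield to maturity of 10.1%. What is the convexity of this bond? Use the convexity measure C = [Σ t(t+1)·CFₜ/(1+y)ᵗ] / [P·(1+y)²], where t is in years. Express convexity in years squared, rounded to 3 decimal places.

With y = 0.101:
  t   CF        PV=CF/(1+0.101)^t    t·PV        t(t+1)·PV
  1       102.50        93.0972        93.0972         186.1944
  2       102.50        84.5569       169.1139         507.3416
  3       102.50        76.8001       230.4004         921.6015
  4     1,102.50       750.2903     3,001.1611      15,005.8057
  Σ                  1,004.7445     3,493.7726      16,620.9431
P = 1,004.7445.
Convexity = Σ t(t+1)·PV / [P·(1+y)²] = 16,620.9431 / (1,004.7445 × 1.212201) = 13.64663.

13.647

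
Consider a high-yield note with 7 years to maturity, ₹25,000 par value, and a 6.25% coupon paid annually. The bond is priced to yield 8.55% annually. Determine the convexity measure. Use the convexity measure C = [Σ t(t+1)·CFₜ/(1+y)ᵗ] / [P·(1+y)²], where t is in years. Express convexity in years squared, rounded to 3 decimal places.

36.808

With y = 0.0855:
  t   CF        PV=CF/(1+0.0855)^t    t·PV        t(t+1)·PV
  1     1,562.50     1,439.4288     1,439.4288       2,878.8577
  2     1,562.50     1,326.0514     2,652.1029       7,956.3086
  3     1,562.50     1,221.6043     3,664.8128      14,659.2513
  4     1,562.50     1,125.3839     4,501.5358      22,507.6789
  5     1,562.50     1,036.7425     5,183.7123      31,102.2739
  6     1,562.50       955.0829     5,730.4973      40,113.4809
  7    26,562.50    14,957.5393   104,702.7752     837,622.2013
  Σ                 22,061.8331   127,874.8650     956,840.0525
P = 22,061.8331.
Convexity = Σ t(t+1)·PV / [P·(1+y)²] = 956,840.0525 / (22,061.8331 × 1.178310) = 36.80765.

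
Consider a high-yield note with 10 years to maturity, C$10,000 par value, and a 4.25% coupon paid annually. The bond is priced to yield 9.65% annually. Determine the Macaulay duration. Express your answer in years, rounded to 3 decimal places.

7.901 years

Periodic yield y = 0.0965. Discount each cash flow and weight by its year:
  t   CF        PV=CF/(1+0.0965)^t    t·PV
  1       425.00       387.5969       387.5969
  2       425.00       353.4855       706.9711
  3       425.00       322.3762       967.1287
  4       425.00       294.0048     1,176.0191
  5       425.00       268.1302     1,340.6511
  6       425.00       244.5328     1,467.1968
  7       425.00       223.0121     1,561.0849
  8       425.00       203.3854     1,627.0835
  9       425.00       185.4860     1,669.3743
  10   10,425.00     4,149.4420    41,494.4205
  Σ                  6,631.4521    52,397.5267
Price P = Σ PV = 6,631.4521.
Macaulay duration = Σ(t·PV) / P = 52,397.5267 / 6,631.4521 = 7.90137 years.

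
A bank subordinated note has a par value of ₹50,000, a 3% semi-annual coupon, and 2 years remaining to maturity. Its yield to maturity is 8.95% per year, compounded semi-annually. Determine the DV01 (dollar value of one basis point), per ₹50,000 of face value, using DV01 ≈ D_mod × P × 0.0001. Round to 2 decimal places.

₹8.35

Periodic yield y = 0.04475.
  t   CF        PV=CF/(1+0.04475)^t    t·PV
  1       750.00       717.8751       717.8751
  2       750.00       687.1262     1,374.2524
  3       750.00       657.6944     1,973.0831
  4    50,750.00    42,597.7369   170,390.9478
  Σ                 44,660.4326   174,456.1584
P = 44,660.4326; D_Mac = 3.90628 half-year periods = 1.95314 yrs; D_mod = 1.86948 yrs.
DV01 ≈ 1.86948 × 44,660.4326 × 0.0001 = 8.349182.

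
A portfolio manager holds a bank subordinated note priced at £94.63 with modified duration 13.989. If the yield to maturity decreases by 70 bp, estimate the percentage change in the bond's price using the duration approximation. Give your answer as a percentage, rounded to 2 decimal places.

+9.79%

Duration approximation: ΔP/P ≈ -D_mod · Δy = -13.989 × (-0.007) = +0.097923.
As a percentage: +9.7923%.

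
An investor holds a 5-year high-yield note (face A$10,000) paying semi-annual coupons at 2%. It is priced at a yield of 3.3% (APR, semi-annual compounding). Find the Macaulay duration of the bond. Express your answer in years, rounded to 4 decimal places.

4.7746 years

Periodic yield y = 0.0165. Discount each cash flow and weight by its period:
  t   CF        PV=CF/(1+0.0165)^t    t·PV
  1       100.00        98.3768        98.3768
  2       100.00        96.7799       193.5598
  3       100.00        95.2090       285.6269
  4       100.00        93.6635       374.6541
  5       100.00        92.1432       460.7158
  6       100.00        90.6475       543.8848
  7       100.00        89.1761       624.2325
  8       100.00        87.7285       701.8284
  9       100.00        86.3045       776.7407
  10   10,100.00     8,575.2649    85,752.6489
  Σ                  9,405.2938    89,812.2686
Price P = Σ PV = 9,405.2938.
Macaulay duration = Σ(t·PV) / P = 89,812.2686 / 9,405.2938 = 9.54912 half-year periods.
In years: 9.54912 / 2 = 4.77456 years.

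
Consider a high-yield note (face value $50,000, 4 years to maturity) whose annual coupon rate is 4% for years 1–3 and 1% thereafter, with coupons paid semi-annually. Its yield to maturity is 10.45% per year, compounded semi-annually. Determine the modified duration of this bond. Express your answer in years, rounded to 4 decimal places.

Periodic yield y = 0.05225. First find Macaulay duration:
  t   CF        PV=CF/(1+0.05225)^t    t·PV
  1     1,000.00       950.3445       950.3445
  2     1,000.00       903.1547     1,806.3093
  3     1,000.00       858.3081     2,574.9242
  4     1,000.00       815.6884     3,262.7534
  5     1,000.00       775.1849     3,875.9247
  6     1,000.00       736.6927     4,420.1565
  7       250.00       175.0280     1,225.1958
  8    50,250.00    33,433.7115   267,469.6921
  Σ                 38,648.1128   285,585.3006
P = 38,648.1128; Macaulay duration = 285,585.3006 / 38,648.1128 = 7.38937 half-year periods = 3.69469 years.
Modified duration = D_Mac / (1 + y) = 3.69469 / 1.05225 = 3.51122 years.

3.5112 years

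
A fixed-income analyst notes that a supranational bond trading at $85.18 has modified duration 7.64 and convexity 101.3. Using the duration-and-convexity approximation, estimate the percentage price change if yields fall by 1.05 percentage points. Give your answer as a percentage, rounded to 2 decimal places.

+8.58%

Duration effect: -D_mod·Δy = -7.64 × (-0.0105) = +0.080220
Convexity effect: ½·C·(Δy)² = 0.5 × 101.3 × (-0.0105)² = +0.0055841625
ΔP/P ≈ +0.080220 + 0.0055841625 = +0.0858041625
= +8.58041625%.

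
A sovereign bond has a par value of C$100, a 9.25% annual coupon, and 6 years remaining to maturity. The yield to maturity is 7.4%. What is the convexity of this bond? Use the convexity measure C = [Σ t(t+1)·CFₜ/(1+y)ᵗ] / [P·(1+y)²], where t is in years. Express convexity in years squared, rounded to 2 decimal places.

With y = 0.074:
  t   CF        PV=CF/(1+0.074)^t    t·PV        t(t+1)·PV
  1         9.25         8.6127         8.6127          17.2253
  2         9.25         8.0192        16.0385          48.1154
  3         9.25         7.4667        22.4001          89.6004
  4         9.25         6.9522        27.8090         139.0448
  5         9.25         6.4732        32.3661         194.1966
  6       109.25        71.1862       427.1171       2,989.8200
  Σ                    108.7103       534.3434       3,478.0026
P = 108.7103.
Convexity = Σ t(t+1)·PV / [P·(1+y)²] = 3,478.0026 / (108.7103 × 1.153476) = 27.73645.

27.74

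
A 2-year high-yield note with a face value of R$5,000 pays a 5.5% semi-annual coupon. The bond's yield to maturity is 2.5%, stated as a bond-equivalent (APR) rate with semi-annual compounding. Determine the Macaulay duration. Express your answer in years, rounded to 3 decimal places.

1.924 years

Periodic yield y = 0.0125. Discount each cash flow and weight by its period:
  t   CF        PV=CF/(1+0.0125)^t    t·PV
  1       137.50       135.8025       135.8025
  2       137.50       134.1259       268.2518
  3       137.50       132.4700       397.4101
  4     5,137.50     4,888.4560    19,553.8239
  Σ                  5,290.8543    20,355.2882
Price P = Σ PV = 5,290.8543.
Macaulay duration = Σ(t·PV) / P = 20,355.2882 / 5,290.8543 = 3.84726 half-year periods.
In years: 3.84726 / 2 = 1.92363 years.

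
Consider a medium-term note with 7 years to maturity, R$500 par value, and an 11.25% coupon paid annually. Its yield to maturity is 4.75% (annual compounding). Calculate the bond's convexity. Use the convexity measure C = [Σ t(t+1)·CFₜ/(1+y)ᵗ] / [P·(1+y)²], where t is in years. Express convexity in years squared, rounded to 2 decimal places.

With y = 0.0475:
  t   CF        PV=CF/(1+0.0475)^t    t·PV        t(t+1)·PV
  1        56.25        53.6993        53.6993         107.3986
  2        56.25        51.2642       102.5285         307.5854
  3        56.25        48.9396       146.8188         587.2752
  4        56.25        46.7204       186.8815         934.4077
  5        56.25        44.6018       223.0090       1,338.0539
  6        56.25        42.5793       255.4757       1,788.3299
  7       556.25       401.9683     2,813.7781      22,510.2247
  Σ                    689.7729     3,782.1909      27,573.2753
P = 689.7729.
Convexity = Σ t(t+1)·PV / [P·(1+y)²] = 27,573.2753 / (689.7729 × 1.097256) = 36.43126.

36.43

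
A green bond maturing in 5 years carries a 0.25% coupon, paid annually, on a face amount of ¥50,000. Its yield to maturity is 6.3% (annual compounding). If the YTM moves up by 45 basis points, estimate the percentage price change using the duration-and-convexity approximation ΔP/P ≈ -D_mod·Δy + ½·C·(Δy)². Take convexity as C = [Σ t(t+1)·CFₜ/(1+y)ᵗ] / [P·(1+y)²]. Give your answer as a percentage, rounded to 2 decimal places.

-2.08%

With y = 0.063:
  t   CF        PV=CF/(1+0.063)^t    t·PV        t(t+1)·PV
  1       125.00       117.5917       117.5917         235.1834
  2       125.00       110.6225       221.2450         663.7350
  3       125.00       104.0663       312.1990       1,248.7959
  4       125.00        97.8987       391.5948       1,957.9741
  5    50,125.00    36,930.7445   184,653.7226   1,107,922.3354
  Σ                 37,360.9238   185,696.3531   1,112,028.0240
P = 37,360.9238; D_Mac = 4.97034 yrs; D_mod = 4.67576 yrs; C = 26.34096.
Duration effect: -4.67576 × (+0.0045) = -0.021041
Convexity effect: 0.5 × 26.34096 × (0.0045)² = +0.0002667
ΔP/P ≈ -0.021041 + 0.0002667 = -0.020774 = -2.0774%.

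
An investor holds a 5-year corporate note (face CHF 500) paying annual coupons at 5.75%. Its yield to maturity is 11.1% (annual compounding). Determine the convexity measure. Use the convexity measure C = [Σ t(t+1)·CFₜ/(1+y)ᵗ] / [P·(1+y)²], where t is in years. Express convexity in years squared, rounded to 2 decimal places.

With y = 0.111:
  t   CF        PV=CF/(1+0.111)^t    t·PV        t(t+1)·PV
  1        28.75        25.8776        25.8776          51.7552
  2        28.75        23.2922        46.5843         139.7529
  3        28.75        20.9650        62.8951         251.5805
  4        28.75        18.8704        75.4817         377.4084
  5       528.75       312.3777     1,561.8887       9,371.3324
  Σ                    401.3830     1,772.7274      10,191.8294
P = 401.3830.
Convexity = Σ t(t+1)·PV / [P·(1+y)²] = 10,191.8294 / (401.3830 × 1.234321) = 20.57146.

20.57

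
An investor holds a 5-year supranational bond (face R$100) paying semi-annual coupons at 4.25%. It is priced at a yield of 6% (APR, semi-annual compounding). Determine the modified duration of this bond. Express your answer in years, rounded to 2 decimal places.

4.40 years

Periodic yield y = 0.03. First find Macaulay duration:
  t   CF        PV=CF/(1+0.03)^t    t·PV
  1        2.125         2.0631         2.0631
  2        2.125         2.0030         4.0060
  3        2.125         1.9447         5.8340
  4        2.125         1.8880         7.5521
  5        2.125         1.8330         9.1652
  6        2.125         1.7797        10.6779
  7        2.125         1.7278        12.0947
  8        2.125         1.6775        13.4200
  9        2.125         1.6286        14.6577
  10     102.125        75.9906       759.9059
  Σ                     92.5361       839.3768
P = 92.5361; Macaulay duration = 839.3768 / 92.5361 = 9.07081 half-year periods = 4.53540 years.
Modified duration = D_Mac / (1 + y) = 4.53540 / 1.03 = 4.40330 years.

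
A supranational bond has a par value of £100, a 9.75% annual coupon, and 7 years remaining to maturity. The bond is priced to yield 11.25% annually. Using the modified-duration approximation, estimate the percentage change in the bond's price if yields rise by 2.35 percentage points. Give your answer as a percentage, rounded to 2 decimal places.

-11.24%

Periodic yield y = 0.1125. Modified duration first:
  t   CF        PV=CF/(1+0.1125)^t    t·PV
  1         9.75         8.7640         8.7640
  2         9.75         7.8778        15.7556
  3         9.75         7.0812        21.2435
  4         9.75         6.3651        25.4604
  5         9.75         5.7214        28.6071
  6         9.75         5.1429        30.8571
  7       109.75        52.0361       364.2524
  Σ                     92.9884       494.9402
P = 92.9884; D_Mac = 5.32260 yrs; D_mod = 5.32260/(1+0.1125) = 4.78436 yrs.
ΔP/P ≈ -D_mod · Δy = -4.78436 × (+0.0235) = -0.112432 = -11.2432%.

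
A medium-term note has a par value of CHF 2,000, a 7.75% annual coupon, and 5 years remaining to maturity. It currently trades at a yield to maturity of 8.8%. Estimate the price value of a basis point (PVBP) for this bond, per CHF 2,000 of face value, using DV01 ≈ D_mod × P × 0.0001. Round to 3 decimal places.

CHF 0.761

Periodic yield y = 0.088.
  t   CF        PV=CF/(1+0.088)^t    t·PV
  1       155.00       142.4632       142.4632
  2       155.00       130.9405       261.8809
  3       155.00       120.3497       361.0491
  4       155.00       110.6155       442.4621
  5     2,155.00     1,413.5227     7,067.6137
  Σ                  1,917.8917     8,275.4691
P = 1,917.8917; D_Mac = 4.31488 yrs; D_mod = 3.96588 yrs.
DV01 ≈ 3.96588 × 1,917.8917 × 0.0001 = 0.760613.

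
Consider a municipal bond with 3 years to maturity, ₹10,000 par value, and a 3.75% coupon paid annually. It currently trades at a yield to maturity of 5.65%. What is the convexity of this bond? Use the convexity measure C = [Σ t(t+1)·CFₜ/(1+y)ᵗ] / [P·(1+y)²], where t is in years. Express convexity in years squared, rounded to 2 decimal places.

With y = 0.0565:
  t   CF        PV=CF/(1+0.0565)^t    t·PV        t(t+1)·PV
  1       375.00       354.9456       354.9456         709.8912
  2       375.00       335.9636       671.9273       2,015.7818
  3    10,375.00     8,797.9117    26,393.7352     105,574.9410
  Σ                  9,488.8210    27,420.6081     108,300.6139
P = 9,488.8210.
Convexity = Σ t(t+1)·PV / [P·(1+y)²] = 108,300.6139 / (9,488.8210 × 1.116192) = 10.22538.

10.23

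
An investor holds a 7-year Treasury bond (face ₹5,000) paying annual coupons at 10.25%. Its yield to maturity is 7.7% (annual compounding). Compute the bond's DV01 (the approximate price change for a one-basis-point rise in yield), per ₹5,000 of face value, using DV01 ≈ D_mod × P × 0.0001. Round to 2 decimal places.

Periodic yield y = 0.077.
  t   CF        PV=CF/(1+0.077)^t    t·PV
  1       512.50       475.8589       475.8589
  2       512.50       441.8374       883.6748
  3       512.50       410.2483     1,230.7448
  4       512.50       380.9176     1,523.6705
  5       512.50       353.6840     1,768.4198
  6       512.50       328.3974     1,970.3841
  7     5,512.50     3,279.7344    22,958.1410
  Σ                  5,670.6779    30,810.8938
P = 5,670.6779; D_Mac = 5.43337 yrs; D_mod = 5.04491 yrs.
DV01 ≈ 5.04491 × 5,670.6779 × 0.0001 = 2.860807.

₹2.86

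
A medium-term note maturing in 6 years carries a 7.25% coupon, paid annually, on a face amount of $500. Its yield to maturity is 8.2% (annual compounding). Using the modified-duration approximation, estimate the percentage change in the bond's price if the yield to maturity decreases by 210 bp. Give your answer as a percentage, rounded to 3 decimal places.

Periodic yield y = 0.082. Modified duration first:
  t   CF        PV=CF/(1+0.082)^t    t·PV
  1        36.25        33.5028        33.5028
  2        36.25        30.9637        61.9275
  3        36.25        28.6171        85.8514
  4        36.25        26.4484       105.7935
  5        36.25        24.4440       122.2198
  6       536.25       334.1979     2,005.1875
  Σ                    478.1739     2,414.4825
P = 478.1739; D_Mac = 5.04938 yrs; D_mod = 5.04938/(1+0.082) = 4.66671 yrs.
ΔP/P ≈ -D_mod · Δy = -4.66671 × (-0.021) = +0.098001 = +9.8001%.

+9.800%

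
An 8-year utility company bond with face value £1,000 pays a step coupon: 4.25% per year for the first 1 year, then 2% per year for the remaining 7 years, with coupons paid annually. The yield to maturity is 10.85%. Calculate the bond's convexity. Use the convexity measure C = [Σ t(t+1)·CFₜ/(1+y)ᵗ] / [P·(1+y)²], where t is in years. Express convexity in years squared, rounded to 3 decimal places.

With y = 0.1085:
  t   CF        PV=CF/(1+0.1085)^t    t·PV        t(t+1)·PV
  1        42.50        38.3401        38.3401          76.6802
  2        20.00        16.2764        32.5528          97.6585
  3        20.00        14.6833        44.0498         176.1993
  4        20.00        13.2461        52.9843         264.9215
  5        20.00        11.9495        59.7477         358.4865
  6        20.00        10.7799        64.6796         452.7569
  7        20.00         9.7248        68.0735         544.5881
  8     1,020.00       447.4192     3,579.3534      32,214.1806
  Σ                    562.4193     3,939.7813      34,185.4715
P = 562.4193.
Convexity = Σ t(t+1)·PV / [P·(1+y)²] = 34,185.4715 / (562.4193 × 1.228772) = 49.46636.

49.466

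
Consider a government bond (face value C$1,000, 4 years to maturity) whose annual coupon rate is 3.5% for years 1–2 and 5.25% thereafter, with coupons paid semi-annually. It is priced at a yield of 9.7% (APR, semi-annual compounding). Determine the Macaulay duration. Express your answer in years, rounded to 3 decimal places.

Periodic yield y = 0.0485. Discount each cash flow and weight by its period:
  t   CF        PV=CF/(1+0.0485)^t    t·PV
  1        17.50        16.6905        16.6905
  2        17.50        15.9185        31.8369
  3        17.50        15.1821        45.5464
  4        17.50        14.4799        57.9194
  5        26.25        20.7151       103.5755
  6        26.25        19.7569       118.5414
  7        26.25        18.8430       131.9011
  8     1,026.25       702.5960     5,620.7682
  Σ                    824.1820     6,126.7795
Price P = Σ PV = 824.1820.
Macaulay duration = Σ(t·PV) / P = 6,126.7795 / 824.1820 = 7.43377 half-year periods.
In years: 7.43377 / 2 = 3.71689 years.

3.717 years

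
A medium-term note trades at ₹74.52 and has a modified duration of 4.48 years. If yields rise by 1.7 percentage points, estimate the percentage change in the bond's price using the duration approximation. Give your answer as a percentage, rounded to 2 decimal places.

Duration approximation: ΔP/P ≈ -D_mod · Δy = -4.48 × (+0.017) = -0.076160.
As a percentage: -7.6160%.

-7.62%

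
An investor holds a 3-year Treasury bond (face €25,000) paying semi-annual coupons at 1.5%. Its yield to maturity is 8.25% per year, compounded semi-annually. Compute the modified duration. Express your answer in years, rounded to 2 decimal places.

2.82 years

Periodic yield y = 0.04125. First find Macaulay duration:
  t   CF        PV=CF/(1+0.04125)^t    t·PV
  1       187.50       180.0720       180.0720
  2       187.50       172.9383       345.8766
  3       187.50       166.0872       498.2617
  4       187.50       159.5075       638.0302
  5       187.50       153.1885       765.9426
  6    25,187.50    19,763.0959   118,578.5751
  Σ                 20,594.8895   121,006.7582
P = 20,594.8895; Macaulay duration = 121,006.7582 / 20,594.8895 = 5.87557 half-year periods = 2.93779 years.
Modified duration = D_Mac / (1 + y) = 2.93779 / 1.04125 = 2.82140 years.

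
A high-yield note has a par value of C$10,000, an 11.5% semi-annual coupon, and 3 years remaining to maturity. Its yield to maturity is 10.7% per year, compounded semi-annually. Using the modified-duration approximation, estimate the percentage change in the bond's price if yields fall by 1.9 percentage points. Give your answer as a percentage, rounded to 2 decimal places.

Periodic yield y = 0.0535. Modified duration first:
  t   CF        PV=CF/(1+0.0535)^t    t·PV
  1       575.00       545.7997       545.7997
  2       575.00       518.0823     1,036.1646
  3       575.00       491.7725     1,475.3175
  4       575.00       466.7988     1,867.1950
  5       575.00       443.0933     2,215.4663
  6    10,575.00     7,735.2283    46,411.3698
  Σ                 10,200.7748    53,551.3129
P = 10,200.7748; D_Mac = 5.24973 half-year periods = 2.62486 yrs; D_mod = 2.62486/(1+0.0535) = 2.49157 yrs.
ΔP/P ≈ -D_mod · Δy = -2.49157 × (-0.019) = +0.047340 = +4.7340%.

+4.73%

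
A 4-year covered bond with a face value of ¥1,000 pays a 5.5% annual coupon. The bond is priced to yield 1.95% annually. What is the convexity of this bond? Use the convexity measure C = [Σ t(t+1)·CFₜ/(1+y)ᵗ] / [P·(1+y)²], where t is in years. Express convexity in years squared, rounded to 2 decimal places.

With y = 0.0195:
  t   CF        PV=CF/(1+0.0195)^t    t·PV        t(t+1)·PV
  1        55.00        53.9480        53.9480         107.8960
  2        55.00        52.9161       105.8323         317.4969
  3        55.00        51.9040       155.7121         622.8482
  4     1,055.00       976.5704     3,906.2814      19,531.4072
  Σ                  1,135.3385     4,221.7738      20,579.6484
P = 1,135.3385.
Convexity = Σ t(t+1)·PV / [P·(1+y)²] = 20,579.6484 / (1,135.3385 × 1.039380) = 17.43966.

17.44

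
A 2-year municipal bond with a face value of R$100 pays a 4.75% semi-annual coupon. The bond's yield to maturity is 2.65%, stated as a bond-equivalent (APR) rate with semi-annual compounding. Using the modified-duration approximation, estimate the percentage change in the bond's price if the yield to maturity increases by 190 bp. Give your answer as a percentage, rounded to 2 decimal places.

Periodic yield y = 0.01325. Modified duration first:
  t   CF        PV=CF/(1+0.01325)^t    t·PV
  1        2.375         2.3439         2.3439
  2        2.375         2.3133         4.6266
  3        2.375         2.2830         6.8491
  4      102.375        97.1242       388.4968
  Σ                    104.0645       402.3165
P = 104.0645; D_Mac = 3.86603 half-year periods = 1.93302 yrs; D_mod = 1.93302/(1+0.01325) = 1.90774 yrs.
ΔP/P ≈ -D_mod · Δy = -1.90774 × (+0.019) = -0.036247 = -3.6247%.

-3.62%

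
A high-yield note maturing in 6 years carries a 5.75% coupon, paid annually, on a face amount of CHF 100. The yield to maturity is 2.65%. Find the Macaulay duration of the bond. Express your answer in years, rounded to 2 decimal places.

Periodic yield y = 0.0265. Discount each cash flow and weight by its year:
  t   CF        PV=CF/(1+0.0265)^t    t·PV
  1         5.75         5.6016         5.6016
  2         5.75         5.4569        10.9139
  3         5.75         5.3161        15.9482
  4         5.75         5.1788        20.7153
  5         5.75         5.0451        25.2257
  6       105.75        90.3913       542.3478
  Σ                    116.9899       620.7525
Price P = Σ PV = 116.9899.
Macaulay duration = Σ(t·PV) / P = 620.7525 / 116.9899 = 5.30604 years.

5.31 years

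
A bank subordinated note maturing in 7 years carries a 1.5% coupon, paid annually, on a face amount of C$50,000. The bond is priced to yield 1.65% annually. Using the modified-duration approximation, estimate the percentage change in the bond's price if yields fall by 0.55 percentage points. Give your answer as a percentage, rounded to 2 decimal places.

Periodic yield y = 0.0165. Modified duration first:
  t   CF        PV=CF/(1+0.0165)^t    t·PV
  1       750.00       737.8259       737.8259
  2       750.00       725.8494     1,451.6987
  3       750.00       714.0672     2,142.2017
  4       750.00       702.4764     2,809.9056
  5       750.00       691.0737     3,455.3684
  6       750.00       679.8560     4,079.1363
  7    50,750.00    45,256.8545   316,797.9815
  Σ                 49,508.0031   331,474.1180
P = 49,508.0031; D_Mac = 6.69536 yrs; D_mod = 6.69536/(1+0.0165) = 6.58668 yrs.
ΔP/P ≈ -D_mod · Δy = -6.58668 × (-0.0055) = +0.036227 = +3.6227%.

+3.62%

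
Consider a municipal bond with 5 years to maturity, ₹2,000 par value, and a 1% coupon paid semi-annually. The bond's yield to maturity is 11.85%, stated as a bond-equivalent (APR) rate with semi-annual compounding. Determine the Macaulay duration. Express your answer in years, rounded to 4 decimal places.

4.8468 years

Periodic yield y = 0.05925. Discount each cash flow and weight by its period:
  t   CF        PV=CF/(1+0.05925)^t    t·PV
  1        10.00         9.4406         9.4406
  2        10.00         8.9126        17.8251
  3        10.00         8.4140        25.2421
  4        10.00         7.9434        31.7736
  5        10.00         7.4991        37.4954
  6        10.00         7.0796        42.4776
  7        10.00         6.6836        46.7852
  8        10.00         6.3098        50.4780
  9        10.00         5.9568        53.6113
  10    2,010.00     1,130.3458    11,303.4581
  Σ                  1,198.5853    11,618.5872
Price P = Σ PV = 1,198.5853.
Macaulay duration = Σ(t·PV) / P = 11,618.5872 / 1,198.5853 = 9.69358 half-year periods.
In years: 9.69358 / 2 = 4.84679 years.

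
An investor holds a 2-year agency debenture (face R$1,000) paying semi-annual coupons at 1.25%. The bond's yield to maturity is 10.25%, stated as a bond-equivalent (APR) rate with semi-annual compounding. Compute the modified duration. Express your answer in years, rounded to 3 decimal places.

1.883 years

Periodic yield y = 0.05125. First find Macaulay duration:
  t   CF        PV=CF/(1+0.05125)^t    t·PV
  1         6.25         5.9453         5.9453
  2         6.25         5.6555        11.3109
  3         6.25         5.3797        16.1392
  4     1,006.25       823.9140     3,295.6558
  Σ                    840.8945     3,329.0513
P = 840.8945; Macaulay duration = 3,329.0513 / 840.8945 = 3.95894 half-year periods = 1.97947 years.
Modified duration = D_Mac / (1 + y) = 1.97947 / 1.05125 = 1.88297 years.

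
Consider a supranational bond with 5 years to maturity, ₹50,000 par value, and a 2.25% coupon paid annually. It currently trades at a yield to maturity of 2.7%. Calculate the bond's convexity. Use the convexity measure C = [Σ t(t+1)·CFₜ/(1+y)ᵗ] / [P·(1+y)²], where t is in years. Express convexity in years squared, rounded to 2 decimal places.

26.80

With y = 0.027:
  t   CF        PV=CF/(1+0.027)^t    t·PV        t(t+1)·PV
  1     1,125.00     1,095.4236     1,095.4236       2,190.8471
  2     1,125.00     1,066.6247     2,133.2494       6,399.7482
  3     1,125.00     1,038.5830     3,115.7489      12,462.9955
  4     1,125.00     1,011.2784     4,045.1138      20,225.5688
  5    51,125.00    44,748.7701   223,743.8503   1,342,463.1018
  Σ                 48,960.6797   234,133.3859   1,383,742.2614
P = 48,960.6797.
Convexity = Σ t(t+1)·PV / [P·(1+y)²] = 1,383,742.2614 / (48,960.6797 × 1.054729) = 26.79581.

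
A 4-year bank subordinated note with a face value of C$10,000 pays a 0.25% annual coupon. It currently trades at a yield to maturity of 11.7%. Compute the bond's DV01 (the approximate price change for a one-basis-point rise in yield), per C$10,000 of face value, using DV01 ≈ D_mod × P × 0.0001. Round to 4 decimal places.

Periodic yield y = 0.117.
  t   CF        PV=CF/(1+0.117)^t    t·PV
  1        25.00        22.3814        22.3814
  2        25.00        20.0370        40.0741
  3        25.00        17.9383        53.8148
  4    10,025.00     6,439.7898    25,759.1590
  Σ                  6,500.1464    25,875.4293
P = 6,500.1464; D_Mac = 3.98075 yrs; D_mod = 3.56378 yrs.
DV01 ≈ 3.56378 × 6,500.1464 × 0.0001 = 2.316511.

C$2.3165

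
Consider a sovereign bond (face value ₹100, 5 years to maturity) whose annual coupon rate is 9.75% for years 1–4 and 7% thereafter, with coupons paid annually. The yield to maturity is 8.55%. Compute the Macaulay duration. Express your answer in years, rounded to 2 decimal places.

4.19 years

Periodic yield y = 0.0855. Discount each cash flow and weight by its year:
  t   CF        PV=CF/(1+0.0855)^t    t·PV
  1         9.75         8.9820         8.9820
  2         9.75         8.2746        16.5491
  3         9.75         7.6228        22.8684
  4         9.75         7.0224        28.0896
  5       107.00        70.9961       354.9806
  Σ                    102.8979       431.4698
Price P = Σ PV = 102.8979.
Macaulay duration = Σ(t·PV) / P = 431.4698 / 102.8979 = 4.19318 years.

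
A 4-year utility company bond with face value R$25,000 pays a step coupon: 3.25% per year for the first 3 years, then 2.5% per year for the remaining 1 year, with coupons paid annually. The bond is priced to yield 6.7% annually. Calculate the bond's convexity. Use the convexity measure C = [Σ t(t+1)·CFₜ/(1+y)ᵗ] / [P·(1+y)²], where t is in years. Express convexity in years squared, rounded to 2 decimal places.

With y = 0.067:
  t   CF        PV=CF/(1+0.067)^t    t·PV        t(t+1)·PV
  1       812.50       761.4808       761.4808       1,522.9616
  2       812.50       713.6652     1,427.3304       4,281.9913
  3       812.50       668.8521     2,006.5564       8,026.2255
  4    25,625.00    19,769.9785    79,079.9139     395,399.5694
  Σ                 21,913.9766    83,275.2815     409,230.7478
P = 21,913.9766.
Convexity = Σ t(t+1)·PV / [P·(1+y)²] = 409,230.7478 / (21,913.9766 × 1.138489) = 16.40281.

16.40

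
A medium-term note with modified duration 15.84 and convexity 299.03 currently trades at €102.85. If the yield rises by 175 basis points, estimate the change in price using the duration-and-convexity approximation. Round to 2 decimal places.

Duration effect: -D_mod·Δy = -15.84 × (+0.0175) = -0.277200
Convexity effect: ½·C·(Δy)² = 0.5 × 299.03 × (0.0175)² = +0.04578896875
ΔP/P ≈ -0.277200 + 0.04578896875 = -0.23141103125
ΔP ≈ 102.85 × (-0.23141103125) = -23.8006245640625.

-€23.80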